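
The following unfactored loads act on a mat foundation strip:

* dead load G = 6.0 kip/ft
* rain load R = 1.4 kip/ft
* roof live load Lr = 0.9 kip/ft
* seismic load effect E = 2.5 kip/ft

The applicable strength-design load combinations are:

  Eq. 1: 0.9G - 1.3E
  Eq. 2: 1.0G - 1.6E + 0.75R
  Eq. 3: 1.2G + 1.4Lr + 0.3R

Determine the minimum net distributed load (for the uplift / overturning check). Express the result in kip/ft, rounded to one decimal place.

2.2 kip/ft

Eq. 1: 0.9(6.0) - 1.3(2.5) = 2.2
Eq. 2: 1.0(6.0) - 1.6(2.5) + 0.75(1.4) = 6.0 - 4.0 + 1.1 = 3.1
Eq. 3: 1.2(6.0) + 1.4(0.9) + 0.3(1.4) = 7.2 + 1.3 + 0.4 = 8.9
Combination 1 gives the minimum: 2.2 kip/ft.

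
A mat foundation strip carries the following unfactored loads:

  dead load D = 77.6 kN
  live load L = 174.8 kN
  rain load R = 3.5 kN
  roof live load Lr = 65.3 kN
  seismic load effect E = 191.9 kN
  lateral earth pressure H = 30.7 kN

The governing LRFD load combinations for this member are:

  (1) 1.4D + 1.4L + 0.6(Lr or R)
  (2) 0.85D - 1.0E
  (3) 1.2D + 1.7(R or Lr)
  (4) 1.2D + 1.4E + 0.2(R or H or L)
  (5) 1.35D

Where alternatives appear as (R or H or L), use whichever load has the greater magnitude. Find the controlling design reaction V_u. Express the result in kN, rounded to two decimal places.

396.74 kN

(Lr or R) → Lr = 65.3 kN; (R or Lr) → Lr = 65.3 kN; (R or H or L) → L = 174.8 kN.
(1) 1.4(77.6) + 1.4(174.8) + 0.6(65.3) = 108.64 + 244.72 + 39.18 = 392.54
(2) 0.85(77.6) - 1.0(191.9) = 65.96 - 191.90 = -125.94
(3) 1.2(77.6) + 1.7(65.3) = 93.12 + 111.01 = 204.13
(4) 1.2(77.6) + 1.4(191.9) + 0.2(174.8) = 93.12 + 268.66 + 34.96 = 396.74
(5) 1.35(77.6) = 104.76
Maximum is from combination 4.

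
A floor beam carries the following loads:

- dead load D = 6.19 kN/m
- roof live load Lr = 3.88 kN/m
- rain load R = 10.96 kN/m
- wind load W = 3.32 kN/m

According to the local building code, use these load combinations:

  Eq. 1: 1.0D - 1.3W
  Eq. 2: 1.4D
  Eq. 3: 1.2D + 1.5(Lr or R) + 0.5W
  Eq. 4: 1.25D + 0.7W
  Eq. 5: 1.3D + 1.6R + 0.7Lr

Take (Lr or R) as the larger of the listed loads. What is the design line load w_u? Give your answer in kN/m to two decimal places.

28.30 kN/m

(Lr or R) → R = 10.96 kN/m.
Eq. 1: 1.0(6.19) - 1.3(3.32) = 6.19 - 4.32 = 1.87
Eq. 2: 1.4(6.19) = 8.67
Eq. 3: 1.2(6.19) + 1.5(10.96) + 0.5(3.32) = 7.43 + 16.44 + 1.66 = 25.53
Eq. 4: 1.25(6.19) + 0.7(3.32) = 7.74 + 2.32 = 10.06
Eq. 5: 1.3(6.19) + 1.6(10.96) + 0.7(3.88) = 28.30
Maximum is from combination 5.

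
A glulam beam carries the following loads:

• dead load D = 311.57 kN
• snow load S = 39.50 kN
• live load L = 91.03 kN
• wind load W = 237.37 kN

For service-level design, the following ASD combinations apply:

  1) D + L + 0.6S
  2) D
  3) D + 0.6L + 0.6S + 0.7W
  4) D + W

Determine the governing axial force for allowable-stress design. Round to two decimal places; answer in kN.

556.05 kN

1) 1.0(311.57) + 1.0(91.03) + 0.6(39.50) = 426.30
2) 1.0(311.57) = 311.57
3) 1.0(311.57) + 0.6(91.03) + 0.6(39.50) + 0.7(237.37) = 556.05
4) 1.0(311.57) + 1.0(237.37) = 548.94
Combination 3 governs: N = 556.05 kN.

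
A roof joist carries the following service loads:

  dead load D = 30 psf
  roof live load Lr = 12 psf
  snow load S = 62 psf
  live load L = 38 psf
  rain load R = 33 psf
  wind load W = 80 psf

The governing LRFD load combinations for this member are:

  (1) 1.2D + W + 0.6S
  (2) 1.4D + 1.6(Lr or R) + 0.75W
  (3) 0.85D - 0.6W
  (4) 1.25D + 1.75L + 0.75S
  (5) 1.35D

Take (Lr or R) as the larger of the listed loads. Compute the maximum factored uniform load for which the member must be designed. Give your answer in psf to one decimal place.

154.8 psf

(Lr or R) → R = 33 psf.
(1) 1.2(30) + 1.0(80) + 0.6(62) = 36.0 + 80.0 + 37.2 = 153.2
(2) 1.4(30) + 1.6(33) + 0.75(80) = 42.0 + 52.8 + 60.0 = 154.8
(3) 0.85(30) - 0.6(80) = 25.5 - 48.0 = -22.5
(4) 1.25(30) + 1.75(38) + 0.75(62) = 37.5 + 66.5 + 46.5 = 150.5
(5) 1.35(30) = 40.5
Combination 2 governs: q_u = 154.8 psf.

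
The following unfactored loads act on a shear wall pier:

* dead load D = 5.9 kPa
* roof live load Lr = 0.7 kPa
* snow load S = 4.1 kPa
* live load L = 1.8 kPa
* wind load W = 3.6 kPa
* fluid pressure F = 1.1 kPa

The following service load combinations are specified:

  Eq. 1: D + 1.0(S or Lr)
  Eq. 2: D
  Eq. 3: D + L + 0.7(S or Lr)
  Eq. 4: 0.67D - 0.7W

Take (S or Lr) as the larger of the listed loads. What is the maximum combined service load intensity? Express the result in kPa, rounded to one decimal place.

10.6 kPa

(S or Lr) → S = 4.1 kPa.
Eq. 1: 1.0(5.9) + 1.0(4.1) = 5.9 + 4.1 = 10.0
Eq. 2: 1.0(5.9) = 5.9
Eq. 3: 1.0(5.9) + 1.0(1.8) + 0.7(4.1) = 5.9 + 1.8 + 2.9 = 10.6
Eq. 4: 0.67(5.9) - 0.7(3.6) = 1.4
Combination 3 governs: q = 10.6 kPa.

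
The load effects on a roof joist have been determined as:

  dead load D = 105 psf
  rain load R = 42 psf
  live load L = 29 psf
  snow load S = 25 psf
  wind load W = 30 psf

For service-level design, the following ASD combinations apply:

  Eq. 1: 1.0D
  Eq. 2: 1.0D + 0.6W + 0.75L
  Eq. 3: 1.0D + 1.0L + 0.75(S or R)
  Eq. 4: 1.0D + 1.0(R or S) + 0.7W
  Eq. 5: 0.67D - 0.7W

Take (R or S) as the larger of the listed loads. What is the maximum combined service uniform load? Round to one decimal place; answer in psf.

168.0 psf

(S or R) → R = 42 psf; (R or S) → R = 42 psf.
Eq. 1: 1.0(105) = 105.0
Eq. 2: 1.0(105) + 0.6(30) + 0.75(29) = 105.0 + 18.0 + 21.8 = 144.8
Eq. 3: 1.0(105) + 1.0(29) + 0.75(42) = 105.0 + 29.0 + 31.5 = 165.5
Eq. 4: 1.0(105) + 1.0(42) + 0.7(30) = 105.0 + 42.0 + 21.0 = 168.0
Eq. 5: 0.67(105) - 0.7(30) = 70.4 - 21.0 = 49.4
Combination 4 governs: q = 168.0 psf.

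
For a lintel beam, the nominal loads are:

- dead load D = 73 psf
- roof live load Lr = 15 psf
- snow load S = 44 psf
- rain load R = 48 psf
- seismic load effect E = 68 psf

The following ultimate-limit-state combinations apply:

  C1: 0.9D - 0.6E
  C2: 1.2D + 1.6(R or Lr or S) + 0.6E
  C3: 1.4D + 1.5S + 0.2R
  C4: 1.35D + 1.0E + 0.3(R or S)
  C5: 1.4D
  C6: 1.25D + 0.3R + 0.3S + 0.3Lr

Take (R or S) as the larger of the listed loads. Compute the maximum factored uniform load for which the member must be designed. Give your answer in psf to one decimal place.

205.2 psf

(R or Lr or S) → R = 48 psf; (R or S) → R = 48 psf.
C1: 0.9(73) - 0.6(68) = 65.7 - 40.8 = 24.9
C2: 1.2(73) + 1.6(48) + 0.6(68) = 87.6 + 76.8 + 40.8 = 205.2
C3: 1.4(73) + 1.5(44) + 0.2(48) = 102.2 + 66.0 + 9.6 = 177.8
C4: 1.35(73) + 1.0(68) + 0.3(48) = 98.6 + 68.0 + 14.4 = 181.0
C5: 1.4(73) = 102.2
C6: 1.25(73) + 0.3(48) + 0.3(44) + 0.3(15) = 91.3 + 14.4 + 13.2 + 4.5 = 123.4
Combination 2 governs: q_u = 205.2 psf.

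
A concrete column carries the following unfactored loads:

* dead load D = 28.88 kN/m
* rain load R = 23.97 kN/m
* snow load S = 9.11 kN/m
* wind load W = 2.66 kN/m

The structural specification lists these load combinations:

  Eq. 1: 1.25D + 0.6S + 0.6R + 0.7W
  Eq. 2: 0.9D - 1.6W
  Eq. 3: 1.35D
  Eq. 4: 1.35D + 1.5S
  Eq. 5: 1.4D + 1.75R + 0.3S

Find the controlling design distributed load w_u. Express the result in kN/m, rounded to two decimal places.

85.11 kN/m

Eq. 1: 1.25(28.88) + 0.6(9.11) + 0.6(23.97) + 0.7(2.66) = 36.10 + 5.47 + 14.38 + 1.86 = 57.81
Eq. 2: 0.9(28.88) - 1.6(2.66) = 21.74
Eq. 3: 1.35(28.88) = 38.99
Eq. 4: 1.35(28.88) + 1.5(9.11) = 52.65
Eq. 5: 1.4(28.88) + 1.75(23.97) + 0.3(9.11) = 40.43 + 41.95 + 2.73 = 85.11
Combination 5 governs: w_u = 85.11 kN/m.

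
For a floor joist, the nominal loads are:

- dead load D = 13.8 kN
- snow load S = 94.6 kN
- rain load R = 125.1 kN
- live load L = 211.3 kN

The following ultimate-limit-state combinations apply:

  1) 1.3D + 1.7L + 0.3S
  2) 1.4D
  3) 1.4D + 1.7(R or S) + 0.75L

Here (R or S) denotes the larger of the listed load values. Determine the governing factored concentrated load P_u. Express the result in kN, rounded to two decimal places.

405.53 kN

(R or S) → R = 125.1 kN.
1) 1.3(13.8) + 1.7(211.3) + 0.3(94.6) = 17.94 + 359.21 + 28.38 = 405.53
2) 1.4(13.8) = 19.32
3) 1.4(13.8) + 1.7(125.1) + 0.75(211.3) = 19.32 + 212.67 + 158.48 = 390.47
Combination 1 governs: P_u = 405.53 kN.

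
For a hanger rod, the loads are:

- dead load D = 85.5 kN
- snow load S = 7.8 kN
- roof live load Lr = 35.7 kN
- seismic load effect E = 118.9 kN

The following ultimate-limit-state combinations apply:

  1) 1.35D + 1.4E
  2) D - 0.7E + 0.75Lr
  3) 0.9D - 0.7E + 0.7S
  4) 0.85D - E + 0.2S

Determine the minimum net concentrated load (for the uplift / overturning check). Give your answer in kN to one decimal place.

1) 1.35(85.5) + 1.4(118.9) = 115.4 + 166.5 = 281.9
2) 1.0(85.5) - 0.7(118.9) + 0.75(35.7) = 29.0
3) 0.9(85.5) - 0.7(118.9) + 0.7(7.8) = -0.8
4) 0.85(85.5) - 1.0(118.9) + 0.2(7.8) = -44.7
Combination 4 gives the minimum: -44.7 kN.

-44.7 kN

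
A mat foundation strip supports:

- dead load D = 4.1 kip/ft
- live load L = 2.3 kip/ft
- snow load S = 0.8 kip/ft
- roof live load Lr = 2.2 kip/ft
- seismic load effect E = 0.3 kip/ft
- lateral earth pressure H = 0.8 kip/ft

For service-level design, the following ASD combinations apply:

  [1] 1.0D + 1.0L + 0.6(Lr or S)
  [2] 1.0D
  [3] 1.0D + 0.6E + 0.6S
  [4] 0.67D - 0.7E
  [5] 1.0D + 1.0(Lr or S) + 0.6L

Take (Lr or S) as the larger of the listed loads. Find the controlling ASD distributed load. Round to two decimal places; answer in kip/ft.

7.72 kip/ft

(Lr or S) → Lr = 2.2 kip/ft.
[1] 1.0(4.1) + 1.0(2.3) + 0.6(2.2) = 4.10 + 2.30 + 1.32 = 7.72
[2] 1.0(4.1) = 4.10
[3] 1.0(4.1) + 0.6(0.3) + 0.6(0.8) = 4.10 + 0.18 + 0.48 = 4.76
[4] 0.67(4.1) - 0.7(0.3) = 2.75 - 0.21 = 2.54
[5] 1.0(4.1) + 1.0(2.2) + 0.6(2.3) = 4.10 + 2.20 + 1.38 = 7.68
Combination 1 governs: w = 7.72 kip/ft.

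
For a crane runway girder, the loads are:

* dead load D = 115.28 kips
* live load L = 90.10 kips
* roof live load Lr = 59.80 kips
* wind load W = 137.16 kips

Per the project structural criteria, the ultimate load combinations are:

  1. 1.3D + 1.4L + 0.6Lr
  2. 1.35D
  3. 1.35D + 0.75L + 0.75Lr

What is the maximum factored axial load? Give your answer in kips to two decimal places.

311.88 kips

1. 1.3(115.28) + 1.4(90.10) + 0.6(59.80) = 149.86 + 126.14 + 35.88 = 311.88
2. 1.35(115.28) = 155.63
3. 1.35(115.28) + 0.75(90.10) + 0.75(59.80) = 268.05
Combination 1 governs: P_u = 311.88 kips.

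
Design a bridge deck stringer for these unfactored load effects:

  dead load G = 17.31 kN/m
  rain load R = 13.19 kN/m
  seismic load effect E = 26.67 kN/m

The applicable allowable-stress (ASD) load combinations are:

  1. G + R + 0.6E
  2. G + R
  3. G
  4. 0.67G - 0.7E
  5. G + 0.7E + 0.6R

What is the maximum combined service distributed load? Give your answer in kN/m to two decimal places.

46.50 kN/m

1. 1.0(17.31) + 1.0(13.19) + 0.6(26.67) = 17.31 + 13.19 + 16.00 = 46.50
2. 1.0(17.31) + 1.0(13.19) = 17.31 + 13.19 = 30.50
3. 1.0(17.31) = 17.31
4. 0.67(17.31) - 0.7(26.67) = 11.60 - 18.67 = -7.07
5. 1.0(17.31) + 0.7(26.67) + 0.6(13.19) = 17.31 + 18.67 + 7.91 = 43.89
Combination 1 governs: w = 46.50 kN/m.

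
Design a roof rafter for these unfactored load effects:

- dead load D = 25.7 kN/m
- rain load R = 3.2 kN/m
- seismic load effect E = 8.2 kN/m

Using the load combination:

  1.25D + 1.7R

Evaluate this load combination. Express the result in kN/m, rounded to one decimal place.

37.6 kN/m

1.25(25.7) + 1.7(3.2) = 37.6
w_u = 37.6 kN/m.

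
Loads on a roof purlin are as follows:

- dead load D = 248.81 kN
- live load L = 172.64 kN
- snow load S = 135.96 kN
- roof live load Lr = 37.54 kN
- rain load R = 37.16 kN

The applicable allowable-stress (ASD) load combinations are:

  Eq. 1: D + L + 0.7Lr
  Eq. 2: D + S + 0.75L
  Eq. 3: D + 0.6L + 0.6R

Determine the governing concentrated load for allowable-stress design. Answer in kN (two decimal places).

Eq. 1: 1.0(248.81) + 1.0(172.64) + 0.7(37.54) = 447.73
Eq. 2: 1.0(248.81) + 1.0(135.96) + 0.75(172.64) = 514.25
Eq. 3: 1.0(248.81) + 0.6(172.64) + 0.6(37.16) = 374.69
Maximum is from combination 2.

514.25 kN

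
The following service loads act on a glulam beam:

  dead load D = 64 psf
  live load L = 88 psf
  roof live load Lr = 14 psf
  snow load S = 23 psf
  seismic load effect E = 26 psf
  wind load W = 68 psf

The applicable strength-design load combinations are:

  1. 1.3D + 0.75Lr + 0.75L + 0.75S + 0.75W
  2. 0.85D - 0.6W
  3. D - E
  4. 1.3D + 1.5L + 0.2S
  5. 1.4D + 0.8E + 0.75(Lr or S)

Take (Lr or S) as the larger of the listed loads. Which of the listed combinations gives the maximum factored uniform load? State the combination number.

(Lr or S) → S = 23 psf.
1. 1.3(64) + 0.75(14) + 0.75(88) + 0.75(23) + 0.75(68) = 83.2 + 10.5 + 66.0 + 17.3 + 51.0 = 228.0
2. 0.85(64) - 0.6(68) = 54.4 - 40.8 = 13.6
3. 1.0(64) - 1.0(26) = 64.0 - 26.0 = 38.0
4. 1.3(64) + 1.5(88) + 0.2(23) = 83.2 + 132.0 + 4.6 = 219.8
5. 1.4(64) + 0.8(26) + 0.75(23) = 89.6 + 20.8 + 17.3 = 127.7
The largest value is 228.0 psf from combination 1.

Combination 1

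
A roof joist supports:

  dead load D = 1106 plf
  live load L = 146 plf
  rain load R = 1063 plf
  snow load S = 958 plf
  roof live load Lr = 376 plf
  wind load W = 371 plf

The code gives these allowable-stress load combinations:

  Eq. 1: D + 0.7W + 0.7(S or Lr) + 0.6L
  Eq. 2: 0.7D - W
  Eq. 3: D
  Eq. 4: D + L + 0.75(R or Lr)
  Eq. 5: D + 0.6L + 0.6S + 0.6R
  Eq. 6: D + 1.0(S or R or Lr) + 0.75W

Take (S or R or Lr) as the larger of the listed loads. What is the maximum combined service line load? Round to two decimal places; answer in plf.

(S or Lr) → S = 958 plf; (R or Lr) → R = 1063 plf; (S or R or Lr) → R = 1063 plf.
Eq. 1: 1.0(1106) + 0.7(371) + 0.7(958) + 0.6(146) = 1106.00 + 259.70 + 670.60 + 87.60 = 2123.90
Eq. 2: 0.7(1106) - 1.0(371) = 774.20 - 371.00 = 403.20
Eq. 3: 1.0(1106) = 1106.00
Eq. 4: 1.0(1106) + 1.0(146) + 0.75(1063) = 1106.00 + 146.00 + 797.25 = 2049.25
Eq. 5: 1.0(1106) + 0.6(146) + 0.6(958) + 0.6(1063) = 1106.00 + 87.60 + 574.80 + 637.80 = 2406.20
Eq. 6: 1.0(1106) + 1.0(1063) + 0.75(371) = 1106.00 + 1063.00 + 278.25 = 2447.25
Combination 6 governs: w = 2447.25 plf.

2447.25 plf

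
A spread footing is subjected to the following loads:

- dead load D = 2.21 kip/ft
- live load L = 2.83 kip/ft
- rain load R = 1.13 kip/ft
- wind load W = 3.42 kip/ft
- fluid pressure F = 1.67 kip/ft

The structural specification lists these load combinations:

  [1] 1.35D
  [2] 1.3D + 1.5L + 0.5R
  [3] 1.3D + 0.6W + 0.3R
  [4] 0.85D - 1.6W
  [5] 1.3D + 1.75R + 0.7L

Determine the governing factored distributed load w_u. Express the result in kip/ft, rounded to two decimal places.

7.68 kip/ft

[1] 1.35(2.21) = 2.98
[2] 1.3(2.21) + 1.5(2.83) + 0.5(1.13) = 7.68
[3] 1.3(2.21) + 0.6(3.42) + 0.3(1.13) = 2.87 + 2.05 + 0.34 = 5.26
[4] 0.85(2.21) - 1.6(3.42) = 1.88 - 5.47 = -3.59
[5] 1.3(2.21) + 1.75(1.13) + 0.7(2.83) = 2.87 + 1.98 + 1.98 = 6.83
Maximum is from combination 2.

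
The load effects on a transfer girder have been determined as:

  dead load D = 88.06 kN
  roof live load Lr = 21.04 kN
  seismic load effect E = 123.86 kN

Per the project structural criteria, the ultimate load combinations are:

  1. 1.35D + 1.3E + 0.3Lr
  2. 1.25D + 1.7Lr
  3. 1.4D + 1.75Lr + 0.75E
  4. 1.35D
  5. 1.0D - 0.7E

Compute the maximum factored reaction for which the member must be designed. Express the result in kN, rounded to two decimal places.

1. 1.35(88.06) + 1.3(123.86) + 0.3(21.04) = 118.88 + 161.02 + 6.31 = 286.21
2. 1.25(88.06) + 1.7(21.04) = 145.84
3. 1.4(88.06) + 1.75(21.04) + 0.75(123.86) = 123.28 + 36.82 + 92.90 = 253.00
4. 1.35(88.06) = 118.88
5. 1.0(88.06) - 0.7(123.86) = 88.06 - 86.70 = 1.36
Combination 1 governs: V_u = 286.21 kN.

286.21 kN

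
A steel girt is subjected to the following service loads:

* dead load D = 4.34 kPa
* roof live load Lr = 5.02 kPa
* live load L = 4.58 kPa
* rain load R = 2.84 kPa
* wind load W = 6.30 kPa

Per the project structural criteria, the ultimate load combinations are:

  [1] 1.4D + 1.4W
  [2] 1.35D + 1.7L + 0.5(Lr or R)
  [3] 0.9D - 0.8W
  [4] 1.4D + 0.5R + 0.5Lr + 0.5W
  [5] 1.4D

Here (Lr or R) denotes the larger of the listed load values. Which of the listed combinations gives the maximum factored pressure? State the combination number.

Combination 2

(Lr or R) → Lr = 5.02 kPa.
[1] 1.4(4.34) + 1.4(6.30) = 14.90
[2] 1.35(4.34) + 1.7(4.58) + 0.5(5.02) = 16.16
[3] 0.9(4.34) - 0.8(6.30) = -1.13
[4] 1.4(4.34) + 0.5(2.84) + 0.5(5.02) + 0.5(6.30) = 13.16
[5] 1.4(4.34) = 6.08
The largest value is 16.16 kPa from combination 2.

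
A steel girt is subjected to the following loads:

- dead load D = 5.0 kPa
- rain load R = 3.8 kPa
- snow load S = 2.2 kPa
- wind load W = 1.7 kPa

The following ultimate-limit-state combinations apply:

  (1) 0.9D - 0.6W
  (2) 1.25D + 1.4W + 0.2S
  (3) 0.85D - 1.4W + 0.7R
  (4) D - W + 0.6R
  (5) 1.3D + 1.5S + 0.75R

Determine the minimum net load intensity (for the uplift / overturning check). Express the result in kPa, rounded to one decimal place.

3.5 kPa

(1) 0.9(5.0) - 0.6(1.7) = 3.5
(2) 1.25(5.0) + 1.4(1.7) + 0.2(2.2) = 9.1
(3) 0.85(5.0) - 1.4(1.7) + 0.7(3.8) = 4.5
(4) 1.0(5.0) - 1.0(1.7) + 0.6(3.8) = 5.6
(5) 1.3(5.0) + 1.5(2.2) + 0.75(3.8) = 12.7
Combination 1 gives the minimum: 3.5 kPa.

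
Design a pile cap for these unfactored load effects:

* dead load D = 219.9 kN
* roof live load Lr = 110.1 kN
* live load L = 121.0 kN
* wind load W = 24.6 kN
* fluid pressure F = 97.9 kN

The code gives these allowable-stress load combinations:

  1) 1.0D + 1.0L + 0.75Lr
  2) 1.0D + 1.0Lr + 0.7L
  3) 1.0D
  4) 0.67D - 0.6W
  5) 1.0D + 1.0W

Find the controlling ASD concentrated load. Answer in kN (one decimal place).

1) 1.0(219.9) + 1.0(121.0) + 0.75(110.1) = 219.9 + 121.0 + 82.6 = 423.5
2) 1.0(219.9) + 1.0(110.1) + 0.7(121.0) = 219.9 + 110.1 + 84.7 = 414.7
3) 1.0(219.9) = 219.9
4) 0.67(219.9) - 0.6(24.6) = 132.6
5) 1.0(219.9) + 1.0(24.6) = 219.9 + 24.6 = 244.5
Combination 1 governs: P = 423.5 kN.

423.5 kN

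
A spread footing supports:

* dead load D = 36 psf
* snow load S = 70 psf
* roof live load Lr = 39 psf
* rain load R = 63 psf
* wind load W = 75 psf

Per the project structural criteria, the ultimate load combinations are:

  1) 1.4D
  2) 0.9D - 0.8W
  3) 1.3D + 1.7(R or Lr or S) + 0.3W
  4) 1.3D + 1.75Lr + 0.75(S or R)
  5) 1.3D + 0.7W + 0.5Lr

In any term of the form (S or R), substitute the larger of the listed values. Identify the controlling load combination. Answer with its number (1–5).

Combination 3

(R or Lr or S) → S = 70 psf; (S or R) → S = 70 psf.
1) 1.4(36) = 50.40
2) 0.9(36) - 0.8(75) = -27.60
3) 1.3(36) + 1.7(70) + 0.3(75) = 188.30
4) 1.3(36) + 1.75(39) + 0.75(70) = 167.55
5) 1.3(36) + 0.7(75) + 0.5(39) = 118.80
The largest value is 188.30 psf from combination 3.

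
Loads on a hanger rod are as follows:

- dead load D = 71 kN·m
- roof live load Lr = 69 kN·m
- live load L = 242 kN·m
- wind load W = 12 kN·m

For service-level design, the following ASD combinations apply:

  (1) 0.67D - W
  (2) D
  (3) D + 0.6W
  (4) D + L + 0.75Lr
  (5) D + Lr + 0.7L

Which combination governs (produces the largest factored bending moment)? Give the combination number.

Combination 4

(1) 0.67(71) - 1.0(12) = 47.57 - 12.00 = 35.57
(2) 1.0(71) = 71.00
(3) 1.0(71) + 0.6(12) = 71.00 + 7.20 = 78.20
(4) 1.0(71) + 1.0(242) + 0.75(69) = 71.00 + 242.00 + 51.75 = 364.75
(5) 1.0(71) + 1.0(69) + 0.7(242) = 71.00 + 69.00 + 169.40 = 309.40
The largest value is 364.75 kN·m from combination 4.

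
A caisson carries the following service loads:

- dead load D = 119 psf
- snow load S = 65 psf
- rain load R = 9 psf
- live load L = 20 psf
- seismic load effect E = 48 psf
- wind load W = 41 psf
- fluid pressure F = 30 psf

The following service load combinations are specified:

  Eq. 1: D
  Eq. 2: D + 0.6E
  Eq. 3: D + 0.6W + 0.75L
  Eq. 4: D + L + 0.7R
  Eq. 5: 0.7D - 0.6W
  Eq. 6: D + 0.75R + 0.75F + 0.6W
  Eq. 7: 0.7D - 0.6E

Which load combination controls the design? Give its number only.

Combination 6

Eq. 1: 1.0(119) = 119.0
Eq. 2: 1.0(119) + 0.6(48) = 119.0 + 28.8 = 147.8
Eq. 3: 1.0(119) + 0.6(41) + 0.75(20) = 119.0 + 24.6 + 15.0 = 158.6
Eq. 4: 1.0(119) + 1.0(20) + 0.7(9) = 119.0 + 20.0 + 6.3 = 145.3
Eq. 5: 0.7(119) - 0.6(41) = 83.3 - 24.6 = 58.7
Eq. 6: 1.0(119) + 0.75(9) + 0.75(30) + 0.6(41) = 119.0 + 6.8 + 22.5 + 24.6 = 172.9
Eq. 7: 0.7(119) - 0.6(48) = 83.3 - 28.8 = 54.5
The largest value is 172.9 psf from combination 6.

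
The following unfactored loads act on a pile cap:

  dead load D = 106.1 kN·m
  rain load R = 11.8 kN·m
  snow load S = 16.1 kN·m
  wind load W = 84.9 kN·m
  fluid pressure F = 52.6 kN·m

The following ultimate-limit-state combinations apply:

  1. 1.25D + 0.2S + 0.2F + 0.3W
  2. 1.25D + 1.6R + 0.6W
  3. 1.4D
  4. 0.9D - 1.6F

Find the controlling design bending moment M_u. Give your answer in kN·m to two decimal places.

202.45 kN·m

1. 1.25(106.1) + 0.2(16.1) + 0.2(52.6) + 0.3(84.9) = 132.63 + 3.22 + 10.52 + 25.47 = 171.84
2. 1.25(106.1) + 1.6(11.8) + 0.6(84.9) = 132.63 + 18.88 + 50.94 = 202.45
3. 1.4(106.1) = 148.54
4. 0.9(106.1) - 1.6(52.6) = 95.49 - 84.16 = 11.33
Maximum is from combination 2.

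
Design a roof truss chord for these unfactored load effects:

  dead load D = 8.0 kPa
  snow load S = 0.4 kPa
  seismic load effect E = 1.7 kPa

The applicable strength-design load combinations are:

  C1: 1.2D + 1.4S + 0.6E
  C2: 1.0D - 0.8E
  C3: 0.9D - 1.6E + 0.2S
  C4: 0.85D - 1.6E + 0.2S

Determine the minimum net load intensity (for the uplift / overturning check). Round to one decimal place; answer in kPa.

C1: 1.2(8.0) + 1.4(0.4) + 0.6(1.7) = 9.6 + 0.6 + 1.0 = 11.2
C2: 1.0(8.0) - 0.8(1.7) = 8.0 - 1.4 = 6.6
C3: 0.9(8.0) - 1.6(1.7) + 0.2(0.4) = 7.2 - 2.7 + 0.1 = 4.6
C4: 0.85(8.0) - 1.6(1.7) + 0.2(0.4) = 6.8 - 2.7 + 0.1 = 4.2
Combination 4 gives the minimum: 4.2 kPa.

4.2 kPa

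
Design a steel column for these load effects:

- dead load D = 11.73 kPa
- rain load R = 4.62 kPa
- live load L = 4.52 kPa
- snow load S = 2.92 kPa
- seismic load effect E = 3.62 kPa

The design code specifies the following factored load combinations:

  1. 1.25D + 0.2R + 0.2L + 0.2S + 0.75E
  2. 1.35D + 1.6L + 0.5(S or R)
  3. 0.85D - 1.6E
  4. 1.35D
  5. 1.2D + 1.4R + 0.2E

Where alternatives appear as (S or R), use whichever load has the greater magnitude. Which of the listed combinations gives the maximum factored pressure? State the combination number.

(S or R) → R = 4.62 kPa.
1. 1.25(11.73) + 0.2(4.62) + 0.2(4.52) + 0.2(2.92) + 0.75(3.62) = 19.79
2. 1.35(11.73) + 1.6(4.52) + 0.5(4.62) = 15.84 + 7.23 + 2.31 = 25.38
3. 0.85(11.73) - 1.6(3.62) = 9.97 - 5.79 = 4.18
4. 1.35(11.73) = 15.84
5. 1.2(11.73) + 1.4(4.62) + 0.2(3.62) = 14.08 + 6.47 + 0.72 = 21.27
The largest value is 25.38 kPa from combination 2.

Combination 2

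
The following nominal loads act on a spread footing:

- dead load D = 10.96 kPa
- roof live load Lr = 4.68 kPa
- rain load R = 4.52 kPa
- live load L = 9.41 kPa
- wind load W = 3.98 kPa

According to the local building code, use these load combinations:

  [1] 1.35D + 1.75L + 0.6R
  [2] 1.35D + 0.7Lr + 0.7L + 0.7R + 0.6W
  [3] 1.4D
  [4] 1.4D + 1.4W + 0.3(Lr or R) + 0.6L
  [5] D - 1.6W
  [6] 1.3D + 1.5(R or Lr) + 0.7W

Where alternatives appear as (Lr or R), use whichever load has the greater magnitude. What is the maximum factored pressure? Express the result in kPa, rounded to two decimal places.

(Lr or R) → Lr = 4.68 kPa; (R or Lr) → Lr = 4.68 kPa.
[1] 1.35(10.96) + 1.75(9.41) + 0.6(4.52) = 14.80 + 16.47 + 2.71 = 33.98
[2] 1.35(10.96) + 0.7(4.68) + 0.7(9.41) + 0.7(4.52) + 0.6(3.98) = 30.21
[3] 1.4(10.96) = 15.34
[4] 1.4(10.96) + 1.4(3.98) + 0.3(4.68) + 0.6(9.41) = 27.97
[5] 1.0(10.96) - 1.6(3.98) = 10.96 - 6.37 = 4.59
[6] 1.3(10.96) + 1.5(4.68) + 0.7(3.98) = 24.05
Combination 1 governs: p_u = 33.98 kPa.

33.98 kPa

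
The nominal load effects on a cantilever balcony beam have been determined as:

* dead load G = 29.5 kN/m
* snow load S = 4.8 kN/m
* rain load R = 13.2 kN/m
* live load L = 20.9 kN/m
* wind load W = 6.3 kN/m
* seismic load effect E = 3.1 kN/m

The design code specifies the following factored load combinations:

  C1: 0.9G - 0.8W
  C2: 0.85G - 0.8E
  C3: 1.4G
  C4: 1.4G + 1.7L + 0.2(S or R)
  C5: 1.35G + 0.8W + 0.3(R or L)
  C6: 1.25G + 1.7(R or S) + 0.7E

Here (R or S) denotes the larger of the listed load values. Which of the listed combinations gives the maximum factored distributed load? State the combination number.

(S or R) → R = 13.2 kN/m; (R or L) → L = 20.9 kN/m; (R or S) → R = 13.2 kN/m.
C1: 0.9(29.5) - 0.8(6.3) = 21.5
C2: 0.85(29.5) - 0.8(3.1) = 25.1 - 2.5 = 22.6
C3: 1.4(29.5) = 41.3
C4: 1.4(29.5) + 1.7(20.9) + 0.2(13.2) = 79.5
C5: 1.35(29.5) + 0.8(6.3) + 0.3(20.9) = 39.8 + 5.0 + 6.3 = 51.1
C6: 1.25(29.5) + 1.7(13.2) + 0.7(3.1) = 36.9 + 22.4 + 2.2 = 61.5
The largest value is 79.5 kN/m from combination 4.

Combination 4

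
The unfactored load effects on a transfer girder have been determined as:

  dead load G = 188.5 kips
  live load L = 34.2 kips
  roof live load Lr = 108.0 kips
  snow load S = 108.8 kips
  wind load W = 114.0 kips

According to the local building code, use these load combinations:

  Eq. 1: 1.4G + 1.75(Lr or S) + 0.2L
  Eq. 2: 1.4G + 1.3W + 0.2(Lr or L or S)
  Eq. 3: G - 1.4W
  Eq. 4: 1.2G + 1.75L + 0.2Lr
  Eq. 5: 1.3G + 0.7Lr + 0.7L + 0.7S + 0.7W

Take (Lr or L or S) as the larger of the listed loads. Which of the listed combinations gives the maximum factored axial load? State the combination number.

(Lr or S) → S = 108.8 kips; (Lr or L or S) → S = 108.8 kips.
Eq. 1: 1.4(188.5) + 1.75(108.8) + 0.2(34.2) = 263.90 + 190.40 + 6.84 = 461.14
Eq. 2: 1.4(188.5) + 1.3(114.0) + 0.2(108.8) = 263.90 + 148.20 + 21.76 = 433.86
Eq. 3: 1.0(188.5) - 1.4(114.0) = 188.50 - 159.60 = 28.90
Eq. 4: 1.2(188.5) + 1.75(34.2) + 0.2(108.0) = 226.20 + 59.85 + 21.60 = 307.65
Eq. 5: 1.3(188.5) + 0.7(108.0) + 0.7(34.2) + 0.7(108.8) + 0.7(114.0) = 245.05 + 75.60 + 23.94 + 76.16 + 79.80 = 500.55
The largest value is 500.55 kips from combination 5.

Combination 5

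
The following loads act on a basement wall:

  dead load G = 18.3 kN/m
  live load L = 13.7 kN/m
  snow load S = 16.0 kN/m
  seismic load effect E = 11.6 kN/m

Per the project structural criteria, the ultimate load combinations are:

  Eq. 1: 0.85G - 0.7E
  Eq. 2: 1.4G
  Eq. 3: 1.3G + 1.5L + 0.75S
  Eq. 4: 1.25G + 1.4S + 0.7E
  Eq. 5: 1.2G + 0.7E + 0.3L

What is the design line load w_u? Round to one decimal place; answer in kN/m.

56.3 kN/m

Eq. 1: 0.85(18.3) - 0.7(11.6) = 7.4
Eq. 2: 1.4(18.3) = 25.6
Eq. 3: 1.3(18.3) + 1.5(13.7) + 0.75(16.0) = 56.3
Eq. 4: 1.25(18.3) + 1.4(16.0) + 0.7(11.6) = 53.4
Eq. 5: 1.2(18.3) + 0.7(11.6) + 0.3(13.7) = 34.2
Combination 3 governs: w_u = 56.3 kN/m.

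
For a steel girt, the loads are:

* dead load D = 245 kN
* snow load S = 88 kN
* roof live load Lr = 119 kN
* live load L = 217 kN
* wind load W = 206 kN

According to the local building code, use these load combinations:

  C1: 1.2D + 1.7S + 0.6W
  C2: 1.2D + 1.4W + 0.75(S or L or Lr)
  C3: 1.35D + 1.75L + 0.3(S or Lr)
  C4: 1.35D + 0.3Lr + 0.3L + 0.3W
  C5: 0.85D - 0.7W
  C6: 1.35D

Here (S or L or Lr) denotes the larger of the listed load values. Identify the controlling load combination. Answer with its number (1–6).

(S or L or Lr) → L = 217 kN; (S or Lr) → Lr = 119 kN.
C1: 1.2(245) + 1.7(88) + 0.6(206) = 567.2
C2: 1.2(245) + 1.4(206) + 0.75(217) = 745.2
C3: 1.35(245) + 1.75(217) + 0.3(119) = 746.2
C4: 1.35(245) + 0.3(119) + 0.3(217) + 0.3(206) = 493.4
C5: 0.85(245) - 0.7(206) = 64.1
C6: 1.35(245) = 330.8
The largest value is 746.2 kN from combination 3.

Combination 3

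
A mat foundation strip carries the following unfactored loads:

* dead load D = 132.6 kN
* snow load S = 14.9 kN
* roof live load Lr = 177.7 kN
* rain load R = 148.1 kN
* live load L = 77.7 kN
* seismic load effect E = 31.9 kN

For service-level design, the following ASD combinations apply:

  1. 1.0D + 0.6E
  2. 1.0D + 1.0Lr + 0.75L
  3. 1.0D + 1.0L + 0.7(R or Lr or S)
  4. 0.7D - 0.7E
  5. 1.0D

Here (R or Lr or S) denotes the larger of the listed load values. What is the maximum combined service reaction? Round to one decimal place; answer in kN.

(R or Lr or S) → Lr = 177.7 kN.
1. 1.0(132.6) + 0.6(31.9) = 132.6 + 19.1 = 151.7
2. 1.0(132.6) + 1.0(177.7) + 0.75(77.7) = 132.6 + 177.7 + 58.3 = 368.6
3. 1.0(132.6) + 1.0(77.7) + 0.7(177.7) = 132.6 + 77.7 + 124.4 = 334.7
4. 0.7(132.6) - 0.7(31.9) = 92.8 - 22.3 = 70.5
5. 1.0(132.6) = 132.6
The controlling combination is 2, giving 368.6 kN.

368.6 kN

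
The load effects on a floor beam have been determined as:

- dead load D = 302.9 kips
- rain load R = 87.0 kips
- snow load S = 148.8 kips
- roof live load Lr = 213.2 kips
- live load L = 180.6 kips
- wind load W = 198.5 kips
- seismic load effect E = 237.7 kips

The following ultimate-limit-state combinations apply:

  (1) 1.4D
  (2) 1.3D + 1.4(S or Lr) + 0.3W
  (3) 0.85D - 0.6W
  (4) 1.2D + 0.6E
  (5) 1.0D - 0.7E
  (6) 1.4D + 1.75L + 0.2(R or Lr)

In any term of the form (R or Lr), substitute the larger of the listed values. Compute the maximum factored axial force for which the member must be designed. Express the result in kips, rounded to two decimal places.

(S or Lr) → Lr = 213.2 kips; (R or Lr) → Lr = 213.2 kips.
(1) 1.4(302.9) = 424.06
(2) 1.3(302.9) + 1.4(213.2) + 0.3(198.5) = 393.77 + 298.48 + 59.55 = 751.80
(3) 0.85(302.9) - 0.6(198.5) = 257.47 - 119.10 = 138.37
(4) 1.2(302.9) + 0.6(237.7) = 363.48 + 142.62 = 506.10
(5) 1.0(302.9) - 0.7(237.7) = 302.90 - 166.39 = 136.51
(6) 1.4(302.9) + 1.75(180.6) + 0.2(213.2) = 424.06 + 316.05 + 42.64 = 782.75
The controlling combination is 6, giving 782.75 kips.

782.75 kips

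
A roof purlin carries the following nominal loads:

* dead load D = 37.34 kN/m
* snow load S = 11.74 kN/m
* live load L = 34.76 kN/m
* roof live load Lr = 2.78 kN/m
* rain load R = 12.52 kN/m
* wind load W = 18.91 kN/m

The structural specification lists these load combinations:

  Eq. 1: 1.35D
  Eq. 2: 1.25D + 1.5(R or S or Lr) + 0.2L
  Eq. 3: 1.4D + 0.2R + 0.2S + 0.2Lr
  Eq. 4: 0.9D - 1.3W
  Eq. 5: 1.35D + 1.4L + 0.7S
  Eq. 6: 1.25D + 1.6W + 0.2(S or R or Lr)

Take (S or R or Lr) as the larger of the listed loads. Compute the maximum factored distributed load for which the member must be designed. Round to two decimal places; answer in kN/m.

(R or S or Lr) → R = 12.52 kN/m; (S or R or Lr) → R = 12.52 kN/m.
Eq. 1: 1.35(37.34) = 50.41
Eq. 2: 1.25(37.34) + 1.5(12.52) + 0.2(34.76) = 46.68 + 18.78 + 6.95 = 72.41
Eq. 3: 1.4(37.34) + 0.2(12.52) + 0.2(11.74) + 0.2(2.78) = 57.68
Eq. 4: 0.9(37.34) - 1.3(18.91) = 9.02
Eq. 5: 1.35(37.34) + 1.4(34.76) + 0.7(11.74) = 50.41 + 48.66 + 8.22 = 107.29
Eq. 6: 1.25(37.34) + 1.6(18.91) + 0.2(12.52) = 46.68 + 30.26 + 2.50 = 79.44
The controlling combination is 5, giving 107.29 kN/m.

107.29 kN/m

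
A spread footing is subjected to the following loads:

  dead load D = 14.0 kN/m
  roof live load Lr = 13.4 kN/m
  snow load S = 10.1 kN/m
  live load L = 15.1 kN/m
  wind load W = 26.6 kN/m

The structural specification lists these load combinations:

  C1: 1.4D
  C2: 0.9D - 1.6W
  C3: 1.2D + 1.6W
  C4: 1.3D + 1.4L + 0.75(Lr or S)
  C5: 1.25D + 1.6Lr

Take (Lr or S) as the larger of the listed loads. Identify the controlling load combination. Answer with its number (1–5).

(Lr or S) → Lr = 13.4 kN/m.
C1: 1.4(14.0) = 19.6
C2: 0.9(14.0) - 1.6(26.6) = 12.6 - 42.6 = -30.0
C3: 1.2(14.0) + 1.6(26.6) = 16.8 + 42.6 = 59.4
C4: 1.3(14.0) + 1.4(15.1) + 0.75(13.4) = 18.2 + 21.1 + 10.1 = 49.4
C5: 1.25(14.0) + 1.6(13.4) = 17.5 + 21.4 = 38.9
The largest value is 59.4 kN/m from combination 3.

Combination 3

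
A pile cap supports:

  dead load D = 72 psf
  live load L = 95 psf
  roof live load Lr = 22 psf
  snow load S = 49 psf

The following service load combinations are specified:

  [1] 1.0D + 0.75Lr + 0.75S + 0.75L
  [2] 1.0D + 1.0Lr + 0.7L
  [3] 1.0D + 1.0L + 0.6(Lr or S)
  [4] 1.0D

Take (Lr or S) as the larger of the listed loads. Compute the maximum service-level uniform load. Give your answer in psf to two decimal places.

196.50 psf

(Lr or S) → S = 49 psf.
[1] 1.0(72) + 0.75(22) + 0.75(49) + 0.75(95) = 72.00 + 16.50 + 36.75 + 71.25 = 196.50
[2] 1.0(72) + 1.0(22) + 0.7(95) = 72.00 + 22.00 + 66.50 = 160.50
[3] 1.0(72) + 1.0(95) + 0.6(49) = 72.00 + 95.00 + 29.40 = 196.40
[4] 1.0(72) = 72.00
Combination 1 governs: q = 196.50 psf.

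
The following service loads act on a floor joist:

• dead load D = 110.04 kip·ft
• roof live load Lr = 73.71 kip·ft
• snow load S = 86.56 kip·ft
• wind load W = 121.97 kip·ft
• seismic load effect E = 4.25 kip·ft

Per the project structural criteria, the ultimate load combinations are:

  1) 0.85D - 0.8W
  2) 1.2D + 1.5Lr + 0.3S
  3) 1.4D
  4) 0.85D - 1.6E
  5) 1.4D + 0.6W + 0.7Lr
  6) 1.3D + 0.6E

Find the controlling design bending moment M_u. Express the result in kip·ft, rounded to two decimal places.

1) 0.85(110.04) - 0.8(121.97) = -4.04
2) 1.2(110.04) + 1.5(73.71) + 0.3(86.56) = 268.58
3) 1.4(110.04) = 154.06
4) 0.85(110.04) - 1.6(4.25) = 93.53 - 6.80 = 86.73
5) 1.4(110.04) + 0.6(121.97) + 0.7(73.71) = 154.06 + 73.18 + 51.60 = 278.84
6) 1.3(110.04) + 0.6(4.25) = 143.05 + 2.55 = 145.60
The controlling combination is 5, giving 278.84 kip·ft.

278.84 kip·ft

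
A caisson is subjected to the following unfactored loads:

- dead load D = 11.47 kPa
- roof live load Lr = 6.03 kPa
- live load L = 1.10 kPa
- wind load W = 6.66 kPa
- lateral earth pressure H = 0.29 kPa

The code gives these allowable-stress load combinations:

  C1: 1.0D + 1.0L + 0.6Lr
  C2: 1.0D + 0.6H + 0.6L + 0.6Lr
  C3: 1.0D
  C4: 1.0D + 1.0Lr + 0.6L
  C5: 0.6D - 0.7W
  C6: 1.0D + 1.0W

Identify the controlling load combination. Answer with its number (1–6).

Combination 4

C1: 1.0(11.47) + 1.0(1.10) + 0.6(6.03) = 11.47 + 1.10 + 3.62 = 16.19
C2: 1.0(11.47) + 0.6(0.29) + 0.6(1.10) + 0.6(6.03) = 11.47 + 0.17 + 0.66 + 3.62 = 15.92
C3: 1.0(11.47) = 11.47
C4: 1.0(11.47) + 1.0(6.03) + 0.6(1.10) = 11.47 + 6.03 + 0.66 = 18.16
C5: 0.6(11.47) - 0.7(6.66) = 6.88 - 4.66 = 2.22
C6: 1.0(11.47) + 1.0(6.66) = 11.47 + 6.66 = 18.13
The largest value is 18.16 kPa from combination 4.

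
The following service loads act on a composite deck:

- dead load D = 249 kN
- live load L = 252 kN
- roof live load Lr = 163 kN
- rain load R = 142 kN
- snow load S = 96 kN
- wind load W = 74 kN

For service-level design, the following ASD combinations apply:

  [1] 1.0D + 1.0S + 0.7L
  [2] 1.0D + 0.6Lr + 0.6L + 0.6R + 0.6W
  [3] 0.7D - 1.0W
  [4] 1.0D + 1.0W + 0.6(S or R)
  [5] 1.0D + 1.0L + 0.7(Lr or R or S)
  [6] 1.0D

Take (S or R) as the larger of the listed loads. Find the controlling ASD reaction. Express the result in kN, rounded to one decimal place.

627.6 kN

(S or R) → R = 142 kN; (Lr or R or S) → Lr = 163 kN.
[1] 1.0(249) + 1.0(96) + 0.7(252) = 521.4
[2] 1.0(249) + 0.6(163) + 0.6(252) + 0.6(142) + 0.6(74) = 627.6
[3] 0.7(249) - 1.0(74) = 100.3
[4] 1.0(249) + 1.0(74) + 0.6(142) = 408.2
[5] 1.0(249) + 1.0(252) + 0.7(163) = 615.1
[6] 1.0(249) = 249.0
Combination 2 governs: V = 627.6 kN.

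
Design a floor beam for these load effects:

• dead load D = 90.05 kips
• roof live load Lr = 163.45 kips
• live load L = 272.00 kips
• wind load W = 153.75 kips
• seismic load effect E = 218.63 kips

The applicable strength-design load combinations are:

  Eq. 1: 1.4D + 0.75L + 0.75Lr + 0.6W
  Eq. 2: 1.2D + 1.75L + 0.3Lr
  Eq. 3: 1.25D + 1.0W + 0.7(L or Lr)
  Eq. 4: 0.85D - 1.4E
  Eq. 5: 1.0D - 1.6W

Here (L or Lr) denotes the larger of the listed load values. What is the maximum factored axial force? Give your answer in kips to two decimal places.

633.10 kips

(L or Lr) → L = 272.00 kips.
Eq. 1: 1.4(90.05) + 0.75(272.00) + 0.75(163.45) + 0.6(153.75) = 126.07 + 204.00 + 122.59 + 92.25 = 544.91
Eq. 2: 1.2(90.05) + 1.75(272.00) + 0.3(163.45) = 108.06 + 476.00 + 49.04 = 633.10
Eq. 3: 1.25(90.05) + 1.0(153.75) + 0.7(272.00) = 112.56 + 153.75 + 190.40 = 456.71
Eq. 4: 0.85(90.05) - 1.4(218.63) = 76.54 - 306.08 = -229.54
Eq. 5: 1.0(90.05) - 1.6(153.75) = 90.05 - 246.00 = -155.95
Maximum is from combination 2.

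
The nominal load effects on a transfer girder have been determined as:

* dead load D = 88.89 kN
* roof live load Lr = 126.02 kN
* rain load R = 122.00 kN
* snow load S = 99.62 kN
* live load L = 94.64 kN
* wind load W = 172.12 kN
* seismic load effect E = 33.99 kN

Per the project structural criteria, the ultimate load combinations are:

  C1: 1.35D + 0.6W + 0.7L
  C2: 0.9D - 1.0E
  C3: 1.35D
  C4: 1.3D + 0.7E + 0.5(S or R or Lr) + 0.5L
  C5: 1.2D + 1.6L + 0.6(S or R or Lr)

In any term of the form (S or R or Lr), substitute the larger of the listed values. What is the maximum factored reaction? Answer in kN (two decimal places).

333.70 kN

(S or R or Lr) → Lr = 126.02 kN.
C1: 1.35(88.89) + 0.6(172.12) + 0.7(94.64) = 120.00 + 103.27 + 66.25 = 289.52
C2: 0.9(88.89) - 1.0(33.99) = 80.00 - 33.99 = 46.01
C3: 1.35(88.89) = 120.00
C4: 1.3(88.89) + 0.7(33.99) + 0.5(126.02) + 0.5(94.64) = 115.56 + 23.79 + 63.01 + 47.32 = 249.68
C5: 1.2(88.89) + 1.6(94.64) + 0.6(126.02) = 106.67 + 151.42 + 75.61 = 333.70
Combination 5 governs: V_u = 333.70 kN.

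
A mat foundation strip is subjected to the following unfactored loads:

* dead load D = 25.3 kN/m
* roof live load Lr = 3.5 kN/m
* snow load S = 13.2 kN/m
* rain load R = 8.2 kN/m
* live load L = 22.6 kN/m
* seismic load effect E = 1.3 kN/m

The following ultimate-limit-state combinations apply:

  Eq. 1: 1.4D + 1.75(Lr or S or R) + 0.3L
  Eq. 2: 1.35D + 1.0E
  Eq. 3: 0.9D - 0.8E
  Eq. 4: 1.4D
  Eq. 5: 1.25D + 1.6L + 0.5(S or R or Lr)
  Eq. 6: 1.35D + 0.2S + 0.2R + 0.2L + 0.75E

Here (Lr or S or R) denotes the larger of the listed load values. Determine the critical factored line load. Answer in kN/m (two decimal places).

74.39 kN/m

(Lr or S or R) → S = 13.2 kN/m; (S or R or Lr) → S = 13.2 kN/m.
Eq. 1: 1.4(25.3) + 1.75(13.2) + 0.3(22.6) = 65.30
Eq. 2: 1.35(25.3) + 1.0(1.3) = 35.46
Eq. 3: 0.9(25.3) - 0.8(1.3) = 21.73
Eq. 4: 1.4(25.3) = 35.42
Eq. 5: 1.25(25.3) + 1.6(22.6) + 0.5(13.2) = 74.39
Eq. 6: 1.35(25.3) + 0.2(13.2) + 0.2(8.2) + 0.2(22.6) + 0.75(1.3) = 43.93
Combination 5 governs: w_u = 74.39 kN/m.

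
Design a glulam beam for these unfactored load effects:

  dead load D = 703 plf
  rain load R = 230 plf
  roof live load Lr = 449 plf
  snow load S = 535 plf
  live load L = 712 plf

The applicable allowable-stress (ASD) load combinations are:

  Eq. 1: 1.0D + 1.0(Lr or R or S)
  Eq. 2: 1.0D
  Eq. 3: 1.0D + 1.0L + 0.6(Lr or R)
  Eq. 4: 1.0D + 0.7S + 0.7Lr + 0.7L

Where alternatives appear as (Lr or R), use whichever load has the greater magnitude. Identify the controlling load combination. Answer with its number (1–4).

Combination 4

(Lr or R or S) → S = 535 plf; (Lr or R) → Lr = 449 plf.
Eq. 1: 1.0(703) + 1.0(535) = 1238.00
Eq. 2: 1.0(703) = 703.00
Eq. 3: 1.0(703) + 1.0(712) + 0.6(449) = 1684.40
Eq. 4: 1.0(703) + 0.7(535) + 0.7(449) + 0.7(712) = 1890.20
The largest value is 1890.20 plf from combination 4.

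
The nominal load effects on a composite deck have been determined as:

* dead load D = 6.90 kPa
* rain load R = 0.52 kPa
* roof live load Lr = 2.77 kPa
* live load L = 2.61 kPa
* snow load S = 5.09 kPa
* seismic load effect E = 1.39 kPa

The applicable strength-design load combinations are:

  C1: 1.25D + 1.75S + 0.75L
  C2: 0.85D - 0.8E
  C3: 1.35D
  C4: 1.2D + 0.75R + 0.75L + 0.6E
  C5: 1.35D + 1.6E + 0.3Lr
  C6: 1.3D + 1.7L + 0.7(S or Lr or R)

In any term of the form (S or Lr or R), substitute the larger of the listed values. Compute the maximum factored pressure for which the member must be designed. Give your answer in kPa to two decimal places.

19.49 kPa

(S or Lr or R) → S = 5.09 kPa.
C1: 1.25(6.90) + 1.75(5.09) + 0.75(2.61) = 19.49
C2: 0.85(6.90) - 0.8(1.39) = 4.75
C3: 1.35(6.90) = 9.32
C4: 1.2(6.90) + 0.75(0.52) + 0.75(2.61) + 0.6(1.39) = 8.28 + 0.39 + 1.96 + 0.83 = 11.46
C5: 1.35(6.90) + 1.6(1.39) + 0.3(2.77) = 9.32 + 2.22 + 0.83 = 12.37
C6: 1.3(6.90) + 1.7(2.61) + 0.7(5.09) = 8.97 + 4.44 + 3.56 = 16.97
The controlling combination is 1, giving 19.49 kPa.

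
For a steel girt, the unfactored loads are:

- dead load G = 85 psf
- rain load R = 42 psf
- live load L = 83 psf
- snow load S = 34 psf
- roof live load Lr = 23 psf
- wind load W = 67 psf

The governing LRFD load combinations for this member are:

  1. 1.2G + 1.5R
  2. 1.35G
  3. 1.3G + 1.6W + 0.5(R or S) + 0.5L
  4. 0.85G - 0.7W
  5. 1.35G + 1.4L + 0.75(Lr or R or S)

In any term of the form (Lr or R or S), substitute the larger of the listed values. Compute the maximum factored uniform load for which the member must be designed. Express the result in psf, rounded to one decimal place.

280.2 psf

(R or S) → R = 42 psf; (Lr or R or S) → R = 42 psf.
1. 1.2(85) + 1.5(42) = 102.0 + 63.0 = 165.0
2. 1.35(85) = 114.8
3. 1.3(85) + 1.6(67) + 0.5(42) + 0.5(83) = 110.5 + 107.2 + 21.0 + 41.5 = 280.2
4. 0.85(85) - 0.7(67) = 72.3 - 46.9 = 25.4
5. 1.35(85) + 1.4(83) + 0.75(42) = 114.8 + 116.2 + 31.5 = 262.5
The controlling combination is 3, giving 280.2 psf.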